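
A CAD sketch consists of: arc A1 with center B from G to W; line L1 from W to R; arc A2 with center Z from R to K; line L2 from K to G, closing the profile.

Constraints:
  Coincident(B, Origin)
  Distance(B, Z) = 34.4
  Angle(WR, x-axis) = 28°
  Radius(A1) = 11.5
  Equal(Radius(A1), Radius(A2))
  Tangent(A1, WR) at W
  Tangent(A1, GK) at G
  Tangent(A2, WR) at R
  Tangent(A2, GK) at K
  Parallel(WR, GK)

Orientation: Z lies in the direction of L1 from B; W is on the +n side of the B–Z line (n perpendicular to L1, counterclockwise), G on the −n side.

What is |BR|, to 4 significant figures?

36.27

The slot axis is L1's direction at 28.0°, so u = (cos 28.0°, sin 28.0°) = (0.8829, 0.4695) and n = (−sin 28.0°, cos 28.0°) = (-0.4695, 0.8829). B is at the origin and Z lies 34.4 along u from B, so Z = 34.4·u = (30.37, 16.15). Tangency of A1 to both parallel lines with radius 11.5 puts W and G at B ± 11.5·n: W = (-5.399, 10.15), G = (5.399, -10.15). Equal radii place R and K the same way about Z: R = Z + 11.5·n = (24.97, 26.30), K = Z − 11.5·n = (35.77, 5.996). Then |BR| = |R − B| = 36.27.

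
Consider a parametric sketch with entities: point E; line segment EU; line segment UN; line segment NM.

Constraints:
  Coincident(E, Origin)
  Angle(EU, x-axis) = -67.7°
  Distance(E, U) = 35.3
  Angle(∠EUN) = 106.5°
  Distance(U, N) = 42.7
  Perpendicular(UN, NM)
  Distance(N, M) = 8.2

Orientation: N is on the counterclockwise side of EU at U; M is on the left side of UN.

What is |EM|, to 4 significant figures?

58.63

E is at the origin; EU runs at -67.7° with length 35.3, so U = 35.3·(cos -67.7°, sin -67.7°) = (13.39, -32.66). ∠EUN = 106.5°, so UN runs at -67.7° + (180° − 106.5°) = 5.800° from the x-axis; with |UN| = 42.7, N = U + 42.7·(cos 5.800°, sin 5.800°) = (55.88, -28.34). UN ⟂ NM; with |NM| = 8.2 on the left of UN, M = N + 8.2·(-0.1011, 0.9949) = (55.05, -20.19). Then |EM| = |M − E| = 58.63.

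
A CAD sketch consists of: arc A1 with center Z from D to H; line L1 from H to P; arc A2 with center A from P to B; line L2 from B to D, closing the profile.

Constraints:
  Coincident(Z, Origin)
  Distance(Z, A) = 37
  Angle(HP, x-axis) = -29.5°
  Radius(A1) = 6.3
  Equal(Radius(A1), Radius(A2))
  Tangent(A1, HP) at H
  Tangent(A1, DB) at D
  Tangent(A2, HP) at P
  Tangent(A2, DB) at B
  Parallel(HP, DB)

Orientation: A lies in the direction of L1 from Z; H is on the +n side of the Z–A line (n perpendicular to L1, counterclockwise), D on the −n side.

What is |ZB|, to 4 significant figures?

37.53

Tangency of A1 to both parallel lines with radius 6.3 puts H and D at Z ± 6.3·n: H = (3.102, 5.483), D = (-3.102, -5.483). Equal radii place P and B the same way about A: P = A + 6.3·n = (35.31, -12.74), B = A − 6.3·n = (29.10, -23.70). Then |ZB| = |B − Z| = 37.53.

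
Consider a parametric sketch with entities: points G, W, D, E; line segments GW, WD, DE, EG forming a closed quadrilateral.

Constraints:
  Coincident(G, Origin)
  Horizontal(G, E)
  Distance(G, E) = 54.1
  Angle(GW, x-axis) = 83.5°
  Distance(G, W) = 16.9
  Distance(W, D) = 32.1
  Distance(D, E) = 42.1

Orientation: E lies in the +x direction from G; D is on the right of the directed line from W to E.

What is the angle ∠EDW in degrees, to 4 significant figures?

94.30°

Checks: |GE| = 54.10 ✓; |GW| = 16.90 ✓; |WD| = 32.10 ✓; |DE| = 42.10 ✓.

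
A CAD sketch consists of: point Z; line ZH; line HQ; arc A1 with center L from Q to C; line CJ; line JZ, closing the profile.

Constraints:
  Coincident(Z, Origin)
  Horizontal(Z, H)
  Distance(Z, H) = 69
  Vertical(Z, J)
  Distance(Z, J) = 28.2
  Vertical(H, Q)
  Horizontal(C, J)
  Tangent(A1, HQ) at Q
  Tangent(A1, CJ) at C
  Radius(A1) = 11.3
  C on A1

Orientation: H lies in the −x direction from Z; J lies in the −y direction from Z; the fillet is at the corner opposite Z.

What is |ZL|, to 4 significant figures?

60.12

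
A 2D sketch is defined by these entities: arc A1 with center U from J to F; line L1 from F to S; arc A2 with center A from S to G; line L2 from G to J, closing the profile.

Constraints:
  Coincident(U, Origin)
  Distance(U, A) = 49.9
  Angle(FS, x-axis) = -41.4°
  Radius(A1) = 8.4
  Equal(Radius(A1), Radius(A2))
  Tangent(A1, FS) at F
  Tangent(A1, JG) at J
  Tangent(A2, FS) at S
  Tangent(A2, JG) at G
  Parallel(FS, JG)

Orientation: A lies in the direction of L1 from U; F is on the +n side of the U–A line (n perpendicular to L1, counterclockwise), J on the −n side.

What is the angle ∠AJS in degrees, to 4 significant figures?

9.052°

The slot axis is L1's direction at -41.4°, so u = (cos -41.4°, sin -41.4°) = (0.7501, -0.6613) and n = (−sin -41.4°, cos -41.4°) = (0.6613, 0.7501). U is at the origin and A lies 49.9 along u from U, so A = 49.9·u = (37.43, -33.00). Tangency of A1 to both parallel lines with radius 8.4 puts F and J at U ± 8.4·n: F = (5.555, 6.301), J = (-5.555, -6.301). Equal radii place S and G the same way about A: S = A + 8.4·n = (42.99, -26.70), G = A − 8.4·n = (31.88, -39.30). Then cos ∠AJS = JA·JS / (|JA||JS|), giving 9.052°.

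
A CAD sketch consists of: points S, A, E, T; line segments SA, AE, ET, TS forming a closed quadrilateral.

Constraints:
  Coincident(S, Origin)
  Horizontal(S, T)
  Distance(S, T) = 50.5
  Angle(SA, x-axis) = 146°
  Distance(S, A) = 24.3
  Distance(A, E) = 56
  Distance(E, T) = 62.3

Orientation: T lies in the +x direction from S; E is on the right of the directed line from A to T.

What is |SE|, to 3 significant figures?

38.2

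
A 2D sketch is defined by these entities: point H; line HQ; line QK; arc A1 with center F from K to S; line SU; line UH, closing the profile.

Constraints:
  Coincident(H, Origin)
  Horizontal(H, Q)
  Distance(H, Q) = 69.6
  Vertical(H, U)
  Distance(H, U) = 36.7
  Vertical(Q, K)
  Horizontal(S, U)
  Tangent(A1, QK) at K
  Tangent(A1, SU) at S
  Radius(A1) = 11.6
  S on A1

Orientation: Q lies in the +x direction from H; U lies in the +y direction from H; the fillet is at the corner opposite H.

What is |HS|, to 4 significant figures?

68.64

H is at the origin; HQ is horizontal with |HQ| = 69.6 and Q on the +x side, so Q = (69.60, 0.000). H and U share the same x with |HU| = 36.7 and U on the +y side, so U = (0.000, 36.70). The virtual corner opposite H is at (69.60, 36.70). Since A1 is tangent to QK there, FK ⟂ QK and since A1 is tangent to SU there, FS ⟂ SU, with radius 11.6, so the center F sits 11.6 in from both sides at F = (58.00, 25.10). That places the tangent points at K = (69.60, 25.10) on QK and S = (58.00, 36.70) on SU. Then |HS| = |S − H| = 68.64.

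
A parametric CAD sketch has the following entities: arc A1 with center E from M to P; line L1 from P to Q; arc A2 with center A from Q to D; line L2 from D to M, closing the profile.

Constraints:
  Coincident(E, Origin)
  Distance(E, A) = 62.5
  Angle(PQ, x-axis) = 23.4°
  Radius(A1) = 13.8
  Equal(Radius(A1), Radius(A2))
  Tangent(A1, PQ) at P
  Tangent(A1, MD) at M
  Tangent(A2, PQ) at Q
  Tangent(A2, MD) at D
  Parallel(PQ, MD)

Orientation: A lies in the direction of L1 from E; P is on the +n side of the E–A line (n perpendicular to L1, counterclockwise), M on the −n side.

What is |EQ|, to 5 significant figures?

64.005

Tangency of A1 to both parallel lines with radius 13.8 puts P and M at E ± 13.8·n: P = (-5.4806, 12.665), M = (5.4806, -12.665). Equal radii place Q and D the same way about A: Q = A + 13.8·n = (51.879, 37.487), D = A − 13.8·n = (62.840, 12.157). Then |EQ| = |Q − E| = 64.005.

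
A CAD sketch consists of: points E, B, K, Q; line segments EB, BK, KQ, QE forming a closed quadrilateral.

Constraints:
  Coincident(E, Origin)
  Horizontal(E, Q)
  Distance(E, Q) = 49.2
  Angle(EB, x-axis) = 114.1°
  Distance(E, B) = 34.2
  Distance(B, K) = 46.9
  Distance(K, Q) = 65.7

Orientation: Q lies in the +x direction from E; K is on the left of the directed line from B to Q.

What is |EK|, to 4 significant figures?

64.42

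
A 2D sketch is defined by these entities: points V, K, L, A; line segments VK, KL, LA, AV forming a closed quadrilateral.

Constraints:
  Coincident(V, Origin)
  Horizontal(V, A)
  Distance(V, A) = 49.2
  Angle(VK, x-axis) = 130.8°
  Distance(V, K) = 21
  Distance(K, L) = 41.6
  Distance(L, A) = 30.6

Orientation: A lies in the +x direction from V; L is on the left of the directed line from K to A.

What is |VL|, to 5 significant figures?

34.939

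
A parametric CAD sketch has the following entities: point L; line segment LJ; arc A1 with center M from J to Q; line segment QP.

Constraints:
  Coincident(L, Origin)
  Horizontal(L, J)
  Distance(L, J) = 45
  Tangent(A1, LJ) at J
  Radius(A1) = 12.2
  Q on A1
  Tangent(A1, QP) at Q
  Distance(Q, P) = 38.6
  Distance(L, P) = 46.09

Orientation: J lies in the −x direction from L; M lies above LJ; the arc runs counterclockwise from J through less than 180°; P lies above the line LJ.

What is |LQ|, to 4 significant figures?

34.63

L is at the origin; L and J share the same y with |LJ| = 45.0 and J on the −x side, so J = (-45.00, 0.000). A1 meets LJ tangentially, so MJ is at right angles to LJ, so M = J + (0, 12.2) = (-45.00, 12.20). Since MQ ⟂ QP (tangency), |MP| = √(12.2² + 38.6²) = 40.48 regardless of where Q sits on A1. So P lies on both circle(L, 46.09) and circle(M, 40.48); the above-LJ intersection is P = (-18.05, 42.41). Q is the foot of the tangent from P: Q = (-33.87, 7.200).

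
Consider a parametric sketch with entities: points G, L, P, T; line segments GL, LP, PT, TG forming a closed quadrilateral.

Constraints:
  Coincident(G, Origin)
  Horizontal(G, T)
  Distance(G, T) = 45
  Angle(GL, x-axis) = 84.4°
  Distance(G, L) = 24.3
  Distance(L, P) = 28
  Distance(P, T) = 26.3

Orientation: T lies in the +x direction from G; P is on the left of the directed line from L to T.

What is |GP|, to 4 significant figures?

37.29

Checks: |LP| = 28.00 ✓; |PT| = 26.30 ✓.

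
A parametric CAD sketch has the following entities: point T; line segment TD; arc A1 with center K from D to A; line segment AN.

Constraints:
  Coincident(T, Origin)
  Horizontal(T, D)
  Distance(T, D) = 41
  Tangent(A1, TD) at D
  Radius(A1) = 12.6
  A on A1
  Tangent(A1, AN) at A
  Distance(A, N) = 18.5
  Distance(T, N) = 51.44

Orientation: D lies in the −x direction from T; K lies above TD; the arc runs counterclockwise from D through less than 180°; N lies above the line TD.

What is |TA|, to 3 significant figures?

34.8

T is at the origin; TD is horizontal with |TD| = 41.0 and D on the −x side, so D = (-41.0, 0.00). Since A1 is tangent to TD there, KD ⟂ TD, so K = D + (0, 12.6) = (-41.0, 12.6). Since KA ⟂ AN (tangency), |KN| = √(12.6² + 18.5²) = 22.4 regardless of where A sits on A1. So N lies on both circle(T, 51.44) and circle(K, 22.4); the above-TD intersection is N = (-37.9, 34.8). A is the foot of the tangent from N: A = (-29.7, 18.2).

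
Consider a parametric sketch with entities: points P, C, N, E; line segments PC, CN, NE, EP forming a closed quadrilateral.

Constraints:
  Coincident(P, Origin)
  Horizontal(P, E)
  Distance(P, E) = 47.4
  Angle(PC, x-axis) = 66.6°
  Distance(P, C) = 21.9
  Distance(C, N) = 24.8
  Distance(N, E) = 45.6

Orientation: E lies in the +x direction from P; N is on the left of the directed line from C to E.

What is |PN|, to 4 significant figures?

46.26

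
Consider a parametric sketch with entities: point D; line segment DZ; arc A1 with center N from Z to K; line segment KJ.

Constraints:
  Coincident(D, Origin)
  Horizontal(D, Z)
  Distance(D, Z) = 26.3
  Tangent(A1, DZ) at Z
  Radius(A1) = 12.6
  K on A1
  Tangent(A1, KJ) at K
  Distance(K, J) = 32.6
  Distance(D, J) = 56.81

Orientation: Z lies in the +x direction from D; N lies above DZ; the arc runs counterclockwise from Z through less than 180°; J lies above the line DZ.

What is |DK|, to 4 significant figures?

41.52

D is at the origin; D and Z share the same y with |DZ| = 26.3 and Z on the +x side, so Z = (26.30, 0.000). Tangency of A1 to DZ means the radius NZ is perpendicular to DZ, so N = Z + (0, 12.6) = (26.30, 12.60). Since NK ⟂ KJ (tangency), |NJ| = √(12.6² + 32.6²) = 34.95 regardless of where K sits on A1. So J lies on both circle(D, 56.81) and circle(N, 34.95); the above-DZ intersection is J = (31.72, 47.13). K is the foot of the tangent from J: K = (38.62, 15.26).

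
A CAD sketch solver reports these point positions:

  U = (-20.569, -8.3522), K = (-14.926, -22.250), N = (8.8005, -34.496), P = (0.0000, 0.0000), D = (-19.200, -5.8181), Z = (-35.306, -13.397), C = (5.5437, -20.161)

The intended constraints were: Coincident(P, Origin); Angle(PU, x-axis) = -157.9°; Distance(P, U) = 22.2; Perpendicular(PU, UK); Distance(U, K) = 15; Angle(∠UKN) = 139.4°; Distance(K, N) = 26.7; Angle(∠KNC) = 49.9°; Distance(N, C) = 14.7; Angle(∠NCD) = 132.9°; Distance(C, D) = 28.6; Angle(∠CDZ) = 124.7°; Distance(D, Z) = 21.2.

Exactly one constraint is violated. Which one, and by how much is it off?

Distance(D, Z) = 21.2 — off by 3.40.

P = (0.00, 0.00) ✓; PU at -157.9° ✓; |PU| = 22.20 ✓; ∠(PU, UK) = 90.00° ✓; |UK| = 15.00 ✓; ∠UKN = 139.4° ✓; |KN| = 26.70 ✓; ∠KNC = 49.90° ✓; |NC| = 14.70 ✓; ∠NCD = 132.9° ✓; |CD| = 28.60 ✓; ∠CDZ = 124.7° ✓; |DZ| = 17.80 ✗.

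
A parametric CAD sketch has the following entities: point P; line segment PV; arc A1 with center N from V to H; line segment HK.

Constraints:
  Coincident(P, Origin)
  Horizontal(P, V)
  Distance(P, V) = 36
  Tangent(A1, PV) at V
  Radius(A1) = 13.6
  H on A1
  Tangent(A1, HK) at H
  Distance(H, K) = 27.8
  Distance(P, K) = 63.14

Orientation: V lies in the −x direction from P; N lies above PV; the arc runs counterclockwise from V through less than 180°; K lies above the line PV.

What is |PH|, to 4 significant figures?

35.36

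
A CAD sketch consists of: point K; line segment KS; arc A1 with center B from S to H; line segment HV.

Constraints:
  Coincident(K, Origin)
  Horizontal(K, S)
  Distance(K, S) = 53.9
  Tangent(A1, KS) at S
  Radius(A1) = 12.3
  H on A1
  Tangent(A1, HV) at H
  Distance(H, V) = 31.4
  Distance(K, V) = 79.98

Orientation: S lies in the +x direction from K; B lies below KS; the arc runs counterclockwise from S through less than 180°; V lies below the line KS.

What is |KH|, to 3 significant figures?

49.8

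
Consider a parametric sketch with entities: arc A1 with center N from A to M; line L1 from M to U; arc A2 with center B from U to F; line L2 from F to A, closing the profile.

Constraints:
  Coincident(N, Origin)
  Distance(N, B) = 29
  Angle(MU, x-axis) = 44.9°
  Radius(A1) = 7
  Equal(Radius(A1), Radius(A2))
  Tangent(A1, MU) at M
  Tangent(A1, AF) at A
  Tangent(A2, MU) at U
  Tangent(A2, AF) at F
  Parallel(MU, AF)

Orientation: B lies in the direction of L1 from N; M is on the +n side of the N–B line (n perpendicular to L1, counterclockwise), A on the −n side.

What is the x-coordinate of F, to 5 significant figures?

25.483

Tangency of A1 to both parallel lines with radius 7.0 puts M and A at N ± 7.0·n: M = (-4.9411, 4.9584), A = (4.9411, -4.9584). Equal radii place U and F the same way about B: U = B + 7.0·n = (15.601, 25.429), F = B − 7.0·n = (25.483, 15.512). So F.x = 25.483.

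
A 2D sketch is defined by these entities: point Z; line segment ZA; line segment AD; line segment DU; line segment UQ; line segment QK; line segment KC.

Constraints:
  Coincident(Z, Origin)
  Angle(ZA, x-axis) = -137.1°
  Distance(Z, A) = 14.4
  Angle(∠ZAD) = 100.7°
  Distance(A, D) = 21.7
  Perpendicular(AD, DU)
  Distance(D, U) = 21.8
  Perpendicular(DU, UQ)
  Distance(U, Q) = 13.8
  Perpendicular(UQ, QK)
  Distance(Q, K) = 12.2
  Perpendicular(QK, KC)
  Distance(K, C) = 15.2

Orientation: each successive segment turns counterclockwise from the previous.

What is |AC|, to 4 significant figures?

25.02

UQ ⟂ QK, so QK runs at -147.8°; with |QK| = 12.2, K = (1.785, -11.37). QK is perpendicular to KC, so KC runs at -57.80°; with |KC| = 15.2, C = (9.884, -24.23). Then |AC| = |C − A| = 25.02.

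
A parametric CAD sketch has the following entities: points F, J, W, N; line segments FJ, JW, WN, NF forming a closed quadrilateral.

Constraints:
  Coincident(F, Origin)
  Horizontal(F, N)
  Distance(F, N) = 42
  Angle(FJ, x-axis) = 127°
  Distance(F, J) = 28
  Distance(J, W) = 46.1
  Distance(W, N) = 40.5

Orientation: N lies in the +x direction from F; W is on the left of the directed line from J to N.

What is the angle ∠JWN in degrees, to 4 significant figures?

93.04°

F is at the origin; FN is horizontal with |FN| = 42.0 and N in +x, so N = (42.0, 0). FJ runs at 127.0° with |FJ| = 28.0, so J = (-16.85, 22.36). W is determined by |JW| = 46.1 and |WN| = 40.5 together: it lies at the intersection of circle(J, 46.1) and circle(N, 40.5). With |JN| = 62.96, the foot of the radical line on JN is 35.33 from J and the perpendicular offset is √(46.1² − 35.33²) = 29.61. Taking the left-of-JN solution: W = (26.69, 37.50).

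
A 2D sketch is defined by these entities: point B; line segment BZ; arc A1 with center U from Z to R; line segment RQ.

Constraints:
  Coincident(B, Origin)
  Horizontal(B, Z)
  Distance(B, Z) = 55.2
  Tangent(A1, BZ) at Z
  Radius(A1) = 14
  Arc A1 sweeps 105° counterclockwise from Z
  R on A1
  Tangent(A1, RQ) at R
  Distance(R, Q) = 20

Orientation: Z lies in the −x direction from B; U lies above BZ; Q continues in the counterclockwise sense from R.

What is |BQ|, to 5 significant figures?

59.665

On A1, Z sits at bearing -90° from U; a 105° counterclockwise sweep puts R at bearing 15°, so R = U + 14.0·(cos 15°, sin 15°) = (-41.677, 17.623). The tangent condition forces UR to be normal to RQ, so RQ runs along (−sin 15°, cos 15°); with |RQ| = 20.0, Q = (-46.853, 36.942). Then |BQ| = |Q − B| = 59.665.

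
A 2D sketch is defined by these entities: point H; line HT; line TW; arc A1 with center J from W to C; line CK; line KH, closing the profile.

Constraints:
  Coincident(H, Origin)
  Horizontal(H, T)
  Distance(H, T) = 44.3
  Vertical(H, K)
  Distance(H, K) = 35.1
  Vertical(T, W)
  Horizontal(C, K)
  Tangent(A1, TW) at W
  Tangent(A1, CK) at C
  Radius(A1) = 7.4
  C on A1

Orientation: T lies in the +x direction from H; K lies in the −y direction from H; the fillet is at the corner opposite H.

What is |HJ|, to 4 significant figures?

46.14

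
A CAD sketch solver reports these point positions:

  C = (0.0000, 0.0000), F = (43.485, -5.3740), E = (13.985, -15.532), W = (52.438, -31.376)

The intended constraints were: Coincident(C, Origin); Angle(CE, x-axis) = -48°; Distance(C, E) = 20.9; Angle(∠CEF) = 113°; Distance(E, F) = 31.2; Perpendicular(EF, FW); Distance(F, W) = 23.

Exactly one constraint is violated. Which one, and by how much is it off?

Distance(F, W) = 23 — off by 4.50.

C = (0.00, 0.00) ✓; CE at -48.00° ✓; |CE| = 20.90 ✓; ∠CEF = 113.0° ✓; |EF| = 31.20 ✓; ∠(EF, FW) = 90.00° ✓; |FW| = 27.50 ✗.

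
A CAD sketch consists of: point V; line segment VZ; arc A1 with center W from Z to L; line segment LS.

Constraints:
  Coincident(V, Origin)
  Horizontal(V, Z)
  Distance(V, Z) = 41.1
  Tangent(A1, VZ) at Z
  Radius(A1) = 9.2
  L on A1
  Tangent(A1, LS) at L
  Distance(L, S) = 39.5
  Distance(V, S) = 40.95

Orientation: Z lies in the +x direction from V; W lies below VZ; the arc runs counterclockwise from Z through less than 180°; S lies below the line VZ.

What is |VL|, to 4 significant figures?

33.46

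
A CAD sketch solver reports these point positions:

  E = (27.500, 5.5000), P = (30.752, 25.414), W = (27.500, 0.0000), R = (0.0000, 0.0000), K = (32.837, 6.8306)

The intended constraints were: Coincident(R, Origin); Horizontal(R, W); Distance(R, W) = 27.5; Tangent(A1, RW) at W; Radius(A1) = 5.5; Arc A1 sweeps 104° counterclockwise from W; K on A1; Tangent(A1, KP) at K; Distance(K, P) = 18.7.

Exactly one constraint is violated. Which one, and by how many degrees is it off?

Tangent(A1, KP) at K — off by 7.60°.

R = (0.00, 0.00) ✓; R.y = 0.00, W.y = 0.00 ✓; |RW| = 27.50 ✓; ∠(EW, WR) = 90.00° ✓; |EW| = 5.500 ✓; bearing(E→K) − bearing(E→W) = 104.0° ✓; |EK| = 5.500 ✓; ∠(EK, KP) = 97.60° ✗; |KP| = 18.70 ✓.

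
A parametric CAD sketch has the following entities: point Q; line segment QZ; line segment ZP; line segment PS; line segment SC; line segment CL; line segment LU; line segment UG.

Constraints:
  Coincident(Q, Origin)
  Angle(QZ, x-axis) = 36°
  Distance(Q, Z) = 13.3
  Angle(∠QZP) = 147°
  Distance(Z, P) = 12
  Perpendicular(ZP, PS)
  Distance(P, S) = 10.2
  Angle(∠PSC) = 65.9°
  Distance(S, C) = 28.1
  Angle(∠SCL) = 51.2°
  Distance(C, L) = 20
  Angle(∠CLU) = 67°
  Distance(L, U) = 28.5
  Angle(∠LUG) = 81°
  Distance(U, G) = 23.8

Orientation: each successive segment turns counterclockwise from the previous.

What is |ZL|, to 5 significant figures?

11.185

Q is at the origin; QZ runs at 36.0° with length 13.3, so Z = (10.760, 7.8175). ∠QZP = 147.0° gives ZP at 69.000° from the x-axis; with |ZP| = 12.0, P = (15.060, 19.021). The perpendicularity gives PS at right angles to ZP, so PS runs at 159.00°; with |PS| = 10.2, S = (5.5378, 22.676). ∠PSC = 65.9° gives SC at -86.900° from the x-axis; with |SC| = 28.1, C = (7.0574, -5.3830). ∠SCL = 51.2° gives CL at 41.900° from the x-axis; with |CL| = 20.0, L = (21.944, 7.9736). Then |ZL| = |L − Z| = 11.185.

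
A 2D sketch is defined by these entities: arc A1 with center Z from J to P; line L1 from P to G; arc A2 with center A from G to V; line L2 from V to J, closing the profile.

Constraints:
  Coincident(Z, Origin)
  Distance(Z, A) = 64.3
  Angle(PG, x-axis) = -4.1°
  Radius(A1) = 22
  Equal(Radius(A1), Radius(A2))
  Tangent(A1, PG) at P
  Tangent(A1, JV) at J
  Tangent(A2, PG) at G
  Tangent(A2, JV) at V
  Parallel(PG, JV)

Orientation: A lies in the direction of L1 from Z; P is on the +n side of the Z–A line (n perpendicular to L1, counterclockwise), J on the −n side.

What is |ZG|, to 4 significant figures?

67.96

The slot axis is L1's direction at -4.1°, so u = (cos -4.1°, sin -4.1°) = (0.9974, -0.07150) and n = (−sin -4.1°, cos -4.1°) = (0.07150, 0.9974). Z is at the origin and A lies 64.3 along u from Z, so A = 64.3·u = (64.14, -4.597). Tangency of A1 to both parallel lines with radius 22.0 puts P and J at Z ± 22.0·n: P = (1.573, 21.94), J = (-1.573, -21.94). Equal radii place G and V the same way about A: G = A + 22.0·n = (65.71, 17.35), V = A − 22.0·n = (62.56, -26.54). Then |ZG| = |G − Z| = 67.96.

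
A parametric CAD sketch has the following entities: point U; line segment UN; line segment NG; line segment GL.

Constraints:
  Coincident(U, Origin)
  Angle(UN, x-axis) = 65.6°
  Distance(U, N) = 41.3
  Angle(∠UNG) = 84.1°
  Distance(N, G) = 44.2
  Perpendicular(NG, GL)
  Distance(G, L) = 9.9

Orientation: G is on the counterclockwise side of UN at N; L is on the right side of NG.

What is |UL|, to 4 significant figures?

64.77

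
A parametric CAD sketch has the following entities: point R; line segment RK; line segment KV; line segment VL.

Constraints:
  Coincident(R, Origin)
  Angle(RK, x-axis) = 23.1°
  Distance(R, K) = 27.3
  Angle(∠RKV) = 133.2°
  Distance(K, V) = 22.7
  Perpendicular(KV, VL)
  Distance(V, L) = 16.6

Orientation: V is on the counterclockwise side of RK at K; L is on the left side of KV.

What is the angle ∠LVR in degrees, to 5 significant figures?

64.320°

R is at the origin; RK runs at 23.1° with length 27.3, so K = 27.3·(cos 23.1°, sin 23.1°) = (25.111, 10.711). ∠RKV = 133.2°, so KV runs at 23.1° + (180° − 133.2°) = 69.900° from the x-axis; with |KV| = 22.7, V = K + 22.7·(cos 69.900°, sin 69.900°) = (32.912, 32.028). KV is perpendicular to VL; with |VL| = 16.6 on the left of KV, L = V + 16.6·(-0.93909, 0.34366) = (17.323, 37.733). Then cos ∠LVR = VL·VR / (|VL||VR|), giving 64.320°.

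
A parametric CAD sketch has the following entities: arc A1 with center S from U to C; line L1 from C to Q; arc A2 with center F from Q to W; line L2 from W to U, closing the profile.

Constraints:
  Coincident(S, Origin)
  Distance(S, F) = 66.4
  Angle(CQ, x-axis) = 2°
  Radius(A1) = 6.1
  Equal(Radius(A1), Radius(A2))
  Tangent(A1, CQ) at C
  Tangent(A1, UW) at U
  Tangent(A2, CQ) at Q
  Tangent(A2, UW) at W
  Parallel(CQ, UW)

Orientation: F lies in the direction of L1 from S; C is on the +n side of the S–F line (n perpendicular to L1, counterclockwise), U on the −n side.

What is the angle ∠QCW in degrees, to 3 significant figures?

10.4°

The slot axis is L1's direction at 2.0°, so u = (cos 2.0°, sin 2.0°) = (0.999, 0.0349) and n = (−sin 2.0°, cos 2.0°) = (-0.0349, 0.999). S is at the origin and F lies 66.4 along u from S, so F = 66.4·u = (66.4, 2.32). Tangency of A1 to both parallel lines with radius 6.1 puts C and U at S ± 6.1·n: C = (-0.213, 6.10), U = (0.213, -6.10). Equal radii place Q and W the same way about F: Q = F + 6.1·n = (66.1, 8.41), W = F − 6.1·n = (66.6, -3.78). Then cos ∠QCW = CQ·CW / (|CQ||CW|), giving 10.4°.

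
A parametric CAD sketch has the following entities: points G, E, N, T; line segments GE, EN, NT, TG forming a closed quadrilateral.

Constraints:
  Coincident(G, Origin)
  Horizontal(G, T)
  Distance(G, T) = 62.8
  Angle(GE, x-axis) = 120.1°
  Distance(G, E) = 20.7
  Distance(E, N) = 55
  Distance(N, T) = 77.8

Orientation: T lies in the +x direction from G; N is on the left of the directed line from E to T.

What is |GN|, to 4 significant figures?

67.12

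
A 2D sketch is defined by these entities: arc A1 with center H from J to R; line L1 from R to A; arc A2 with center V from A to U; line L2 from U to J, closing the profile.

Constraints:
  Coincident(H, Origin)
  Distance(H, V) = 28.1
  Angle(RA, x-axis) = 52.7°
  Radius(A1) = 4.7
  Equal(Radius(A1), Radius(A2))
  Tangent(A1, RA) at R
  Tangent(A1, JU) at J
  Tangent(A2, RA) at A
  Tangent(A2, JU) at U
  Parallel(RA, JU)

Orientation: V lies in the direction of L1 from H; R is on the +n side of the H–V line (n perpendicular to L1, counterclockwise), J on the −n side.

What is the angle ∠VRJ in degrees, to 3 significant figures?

80.5°

H is at the origin and V lies 28.1 along u from H, so V = 28.1·u = (17.0, 22.4). Tangency of A1 to both parallel lines with radius 4.7 puts R and J at H ± 4.7·n: R = (-3.74, 2.85), J = (3.74, -2.85). Then cos ∠VRJ = RV·RJ / (|RV||RJ|), giving 80.5°.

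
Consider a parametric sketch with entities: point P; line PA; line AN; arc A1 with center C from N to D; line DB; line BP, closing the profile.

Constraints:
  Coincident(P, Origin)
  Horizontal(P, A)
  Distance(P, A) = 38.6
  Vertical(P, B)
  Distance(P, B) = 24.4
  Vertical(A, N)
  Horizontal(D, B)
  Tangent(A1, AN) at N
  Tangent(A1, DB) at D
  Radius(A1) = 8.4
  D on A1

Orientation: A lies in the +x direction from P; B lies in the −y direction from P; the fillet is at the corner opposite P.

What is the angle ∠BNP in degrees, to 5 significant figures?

34.791°

P is at the origin; PA is horizontal with |PA| = 38.6 and A on the +x side, so A = (38.600, 0.0000). PB is vertical with |PB| = 24.4 and B on the −y side, so B = (0.0000, -24.400). The virtual corner opposite P is at (38.600, -24.400). Tangency of A1 to AN means the radius CN is perpendicular to AN and tangency of A1 to DB means the radius CD is perpendicular to DB, with radius 8.4, so the center C sits 8.4 in from both sides at C = (30.200, -16.000). That places the tangent points at N = (38.600, -16.000) on AN and D = (30.200, -24.400) on DB. Then cos ∠BNP = NB·NP / (|NB||NP|), giving 34.791°.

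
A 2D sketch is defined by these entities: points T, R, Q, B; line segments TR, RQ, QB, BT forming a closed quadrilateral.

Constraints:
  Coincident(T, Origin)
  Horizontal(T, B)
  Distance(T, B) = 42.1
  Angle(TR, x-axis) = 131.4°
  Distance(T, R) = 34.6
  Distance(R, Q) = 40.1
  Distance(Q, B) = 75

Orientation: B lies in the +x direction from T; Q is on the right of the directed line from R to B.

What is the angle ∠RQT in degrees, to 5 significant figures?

54.726°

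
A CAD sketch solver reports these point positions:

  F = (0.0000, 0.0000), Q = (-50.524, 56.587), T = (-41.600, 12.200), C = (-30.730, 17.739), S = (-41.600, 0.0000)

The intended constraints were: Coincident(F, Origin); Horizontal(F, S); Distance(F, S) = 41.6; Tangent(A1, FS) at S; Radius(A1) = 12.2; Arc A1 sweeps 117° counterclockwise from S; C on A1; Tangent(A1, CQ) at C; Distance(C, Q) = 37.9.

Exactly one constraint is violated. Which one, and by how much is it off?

Distance(C, Q) = 37.9 — off by 5.70.

F = (0.00, 0.00) ✓; F.y = 0.00, S.y = 0.00 ✓; |FS| = 41.60 ✓; ∠(TS, SF) = 90.00° ✓; |TS| = 12.20 ✓; bearing(T→C) − bearing(T→S) = 117.0° ✓; |TC| = 12.20 ✓; ∠(TC, CQ) = 90.00° ✓; |CQ| = 43.60 ✗.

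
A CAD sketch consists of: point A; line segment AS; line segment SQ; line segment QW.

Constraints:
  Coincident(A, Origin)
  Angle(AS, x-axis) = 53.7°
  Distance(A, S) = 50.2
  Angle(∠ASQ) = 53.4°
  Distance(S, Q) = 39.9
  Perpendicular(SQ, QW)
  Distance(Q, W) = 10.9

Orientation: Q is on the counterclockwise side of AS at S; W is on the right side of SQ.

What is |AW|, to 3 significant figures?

52.2

A is at the origin; AS runs at 53.7° with length 50.2, so S = 50.2·(cos 53.7°, sin 53.7°) = (29.7, 40.5). ∠ASQ = 53.4°, so SQ runs at 53.7° + (180° − 53.4°) = 180° from the x-axis; with |SQ| = 39.9, Q = S + 39.9·(cos 180°, sin 180°) = (-10.2, 40.2). SQ is perpendicular to QW; with |QW| = 10.9 on the right of SQ, W = Q + 10.9·(-0.00524, 1.00) = (-10.2, 51.1). Then |AW| = |W − A| = 52.2.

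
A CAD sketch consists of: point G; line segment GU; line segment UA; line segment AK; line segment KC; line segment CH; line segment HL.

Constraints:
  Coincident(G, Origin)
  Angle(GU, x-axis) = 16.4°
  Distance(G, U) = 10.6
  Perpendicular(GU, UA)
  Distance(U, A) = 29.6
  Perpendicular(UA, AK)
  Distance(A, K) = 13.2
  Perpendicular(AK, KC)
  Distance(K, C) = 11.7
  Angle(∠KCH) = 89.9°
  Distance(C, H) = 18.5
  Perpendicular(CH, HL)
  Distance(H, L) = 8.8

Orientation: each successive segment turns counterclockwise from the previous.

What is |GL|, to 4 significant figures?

31.10

G is at the origin; GU runs at 16.4° with length 10.6, so U = (10.17, 2.993). GU is perpendicular to UA, so UA runs at 106.4°; with |UA| = 29.6, A = (1.811, 31.39). UA is perpendicular to AK, so AK runs at -163.6°; with |AK| = 13.2, K = (-10.85, 27.66). The perpendicularity gives KC at right angles to AK, so KC runs at -73.60°; with |KC| = 11.7, C = (-7.548, 16.44). ∠KCH = 89.9° gives CH at 16.50° from the x-axis; with |CH| = 18.5, H = (10.19, 21.69). The perpendicularity gives HL at right angles to CH, so HL runs at 106.5°; with |HL| = 8.8, L = (7.691, 30.13). Then |GL| = |L − G| = 31.10.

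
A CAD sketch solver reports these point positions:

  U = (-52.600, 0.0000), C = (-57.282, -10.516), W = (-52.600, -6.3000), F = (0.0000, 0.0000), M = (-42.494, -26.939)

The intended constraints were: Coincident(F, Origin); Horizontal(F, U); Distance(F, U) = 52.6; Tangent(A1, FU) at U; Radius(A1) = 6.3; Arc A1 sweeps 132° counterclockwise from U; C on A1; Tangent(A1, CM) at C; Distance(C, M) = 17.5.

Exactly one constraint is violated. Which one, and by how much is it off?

Distance(C, M) = 17.5 — off by 4.60.

F = (0.00, 0.00) ✓; F.y = 0.00, U.y = 0.00 ✓; |FU| = 52.60 ✓; ∠(WU, UF) = 90.00° ✓; |WU| = 6.300 ✓; bearing(W→C) − bearing(W→U) = 132.0° ✓; |WC| = 6.300 ✓; ∠(WC, CM) = 90.00° ✓; |CM| = 22.10 ✗.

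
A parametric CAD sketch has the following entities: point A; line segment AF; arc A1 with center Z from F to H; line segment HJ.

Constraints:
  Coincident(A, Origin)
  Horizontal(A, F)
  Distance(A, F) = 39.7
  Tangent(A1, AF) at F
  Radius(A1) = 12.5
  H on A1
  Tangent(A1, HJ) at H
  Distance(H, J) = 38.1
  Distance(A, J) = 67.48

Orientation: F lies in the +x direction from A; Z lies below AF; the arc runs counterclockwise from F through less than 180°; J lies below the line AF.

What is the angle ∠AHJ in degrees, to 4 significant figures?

143.4°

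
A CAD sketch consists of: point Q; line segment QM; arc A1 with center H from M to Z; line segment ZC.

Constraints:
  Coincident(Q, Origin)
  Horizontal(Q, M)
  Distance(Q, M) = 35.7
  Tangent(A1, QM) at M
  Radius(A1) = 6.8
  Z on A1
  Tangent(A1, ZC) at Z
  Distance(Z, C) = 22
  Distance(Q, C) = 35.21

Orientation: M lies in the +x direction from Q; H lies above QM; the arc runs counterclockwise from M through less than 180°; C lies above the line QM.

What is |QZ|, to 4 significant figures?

41.87

Q is at the origin; Q and M share the same y with |QM| = 35.7 and M on the +x side, so M = (35.70, 0.000). The tangent condition forces HM to be normal to QM, so H = M + (0, 6.8) = (35.70, 6.800). Since HZ ⟂ ZC (tangency), |HC| = √(6.8² + 22.0²) = 23.03 regardless of where Z sits on A1. So C lies on both circle(Q, 35.21) and circle(H, 23.03); the above-QM intersection is C = (23.43, 26.28). Z is the foot of the tangent from C: Z = (40.13, 11.96).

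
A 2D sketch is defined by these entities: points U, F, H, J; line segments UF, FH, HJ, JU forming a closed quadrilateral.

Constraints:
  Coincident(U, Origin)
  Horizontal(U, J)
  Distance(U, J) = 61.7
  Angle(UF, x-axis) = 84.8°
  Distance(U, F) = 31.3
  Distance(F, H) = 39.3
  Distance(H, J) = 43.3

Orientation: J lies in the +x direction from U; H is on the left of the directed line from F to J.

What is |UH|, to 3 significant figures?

56.5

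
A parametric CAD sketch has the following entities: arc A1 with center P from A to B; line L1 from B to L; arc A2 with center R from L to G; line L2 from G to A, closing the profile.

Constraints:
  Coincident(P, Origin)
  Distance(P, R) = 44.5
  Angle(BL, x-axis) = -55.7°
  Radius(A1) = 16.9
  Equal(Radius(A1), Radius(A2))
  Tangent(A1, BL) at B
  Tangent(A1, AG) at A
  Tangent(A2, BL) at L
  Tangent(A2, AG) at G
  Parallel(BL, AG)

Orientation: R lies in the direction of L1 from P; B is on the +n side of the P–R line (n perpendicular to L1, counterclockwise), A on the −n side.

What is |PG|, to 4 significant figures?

47.60

The slot axis is L1's direction at -55.7°, so u = (cos -55.7°, sin -55.7°) = (0.5635, -0.8261) and n = (−sin -55.7°, cos -55.7°) = (0.8261, 0.5635). P is at the origin and R lies 44.5 along u from P, so R = 44.5·u = (25.08, -36.76). Tangency of A1 to both parallel lines with radius 16.9 puts B and A at P ± 16.9·n: B = (13.96, 9.524), A = (-13.96, -9.524). Equal radii place L and G the same way about R: L = R + 16.9·n = (39.04, -27.24), G = R − 16.9·n = (11.12, -46.28). Then |PG| = |G − P| = 47.60.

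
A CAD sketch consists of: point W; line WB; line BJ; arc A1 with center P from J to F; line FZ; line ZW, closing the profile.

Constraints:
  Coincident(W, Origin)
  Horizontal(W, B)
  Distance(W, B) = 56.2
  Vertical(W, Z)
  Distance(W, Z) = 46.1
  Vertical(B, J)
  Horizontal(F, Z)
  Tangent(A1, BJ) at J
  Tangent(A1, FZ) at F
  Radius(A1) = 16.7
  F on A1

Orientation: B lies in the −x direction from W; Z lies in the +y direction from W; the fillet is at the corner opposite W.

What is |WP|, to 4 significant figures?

49.24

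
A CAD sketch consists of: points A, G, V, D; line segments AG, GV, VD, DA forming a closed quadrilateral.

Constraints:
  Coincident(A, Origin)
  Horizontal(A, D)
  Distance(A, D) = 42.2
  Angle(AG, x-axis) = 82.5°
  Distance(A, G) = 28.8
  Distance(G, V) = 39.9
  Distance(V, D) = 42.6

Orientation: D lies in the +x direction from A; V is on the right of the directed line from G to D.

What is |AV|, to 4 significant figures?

11.31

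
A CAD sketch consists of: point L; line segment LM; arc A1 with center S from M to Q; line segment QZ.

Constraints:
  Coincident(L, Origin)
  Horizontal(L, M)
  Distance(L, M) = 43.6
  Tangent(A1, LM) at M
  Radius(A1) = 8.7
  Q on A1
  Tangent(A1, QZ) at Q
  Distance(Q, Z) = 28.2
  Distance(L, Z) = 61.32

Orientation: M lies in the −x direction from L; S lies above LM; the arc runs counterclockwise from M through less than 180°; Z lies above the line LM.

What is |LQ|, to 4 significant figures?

37.93

Checks: |SQ| = 8.700 ✓; ∠(SQ, QZ) = 90.00° ✓; |QZ| = 28.20 ✓; |LZ| = 61.32 ✓.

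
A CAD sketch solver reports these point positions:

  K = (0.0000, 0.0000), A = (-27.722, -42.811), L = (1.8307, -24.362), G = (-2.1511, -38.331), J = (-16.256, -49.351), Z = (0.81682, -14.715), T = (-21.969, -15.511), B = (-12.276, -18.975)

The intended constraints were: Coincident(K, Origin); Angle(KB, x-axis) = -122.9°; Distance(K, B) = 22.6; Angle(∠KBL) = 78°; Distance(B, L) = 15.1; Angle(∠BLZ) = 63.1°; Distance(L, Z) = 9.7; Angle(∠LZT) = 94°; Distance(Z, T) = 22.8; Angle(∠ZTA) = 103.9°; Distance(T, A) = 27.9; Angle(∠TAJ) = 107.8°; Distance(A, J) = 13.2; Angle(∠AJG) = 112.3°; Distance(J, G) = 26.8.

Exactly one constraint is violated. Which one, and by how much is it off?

Distance(J, G) = 26.8 — off by 8.90.

K = (0.00, 0.00) ✓; KB at -122.9° ✓; |KB| = 22.60 ✓; ∠KBL = 78.00° ✓; |BL| = 15.10 ✓; ∠BLZ = 63.10° ✓; |LZ| = 9.700 ✓; ∠LZT = 94.00° ✓; |ZT| = 22.80 ✓; ∠ZTA = 103.9° ✓; |TA| = 27.90 ✓; ∠TAJ = 107.8° ✓; |AJ| = 13.20 ✓; ∠AJG = 112.3° ✓; |JG| = 17.90 ✗.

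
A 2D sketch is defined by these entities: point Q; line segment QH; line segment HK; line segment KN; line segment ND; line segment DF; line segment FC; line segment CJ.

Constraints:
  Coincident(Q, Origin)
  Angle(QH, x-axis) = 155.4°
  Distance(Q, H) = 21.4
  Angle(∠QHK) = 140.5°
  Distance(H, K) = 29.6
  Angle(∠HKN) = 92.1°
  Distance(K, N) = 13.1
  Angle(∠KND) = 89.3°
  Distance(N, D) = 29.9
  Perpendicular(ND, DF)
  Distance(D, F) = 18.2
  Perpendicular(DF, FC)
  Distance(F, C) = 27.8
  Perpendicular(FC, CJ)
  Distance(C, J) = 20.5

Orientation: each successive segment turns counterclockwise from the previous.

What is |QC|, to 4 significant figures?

47.84

Q is at the origin; QH runs at 155.4° with length 21.4, so H = (-19.46, 8.908). ∠QHK = 140.5° gives HK at -165.1° from the x-axis; with |HK| = 29.6, K = (-48.06, 1.297). ∠HKN = 92.1° gives KN at -77.20° from the x-axis; with |KN| = 13.1, N = (-45.16, -11.48). ∠KND = 89.3° gives ND at 13.50° from the x-axis; with |ND| = 29.9, D = (-16.09, -4.497). ND is perpendicular to DF, so DF runs at 103.5°; with |DF| = 18.2, F = (-20.33, 13.20). DF ⟂ FC, so FC runs at -166.5°; with |FC| = 27.8, C = (-47.37, 6.710). Then |QC| = |C − Q| = 47.84.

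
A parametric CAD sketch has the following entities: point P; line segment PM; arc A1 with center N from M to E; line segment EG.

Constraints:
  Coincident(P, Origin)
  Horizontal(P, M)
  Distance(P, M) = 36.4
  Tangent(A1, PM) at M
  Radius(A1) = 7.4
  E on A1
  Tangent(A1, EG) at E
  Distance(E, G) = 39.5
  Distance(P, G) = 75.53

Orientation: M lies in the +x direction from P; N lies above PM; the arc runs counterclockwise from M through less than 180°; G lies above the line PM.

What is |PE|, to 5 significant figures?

41.869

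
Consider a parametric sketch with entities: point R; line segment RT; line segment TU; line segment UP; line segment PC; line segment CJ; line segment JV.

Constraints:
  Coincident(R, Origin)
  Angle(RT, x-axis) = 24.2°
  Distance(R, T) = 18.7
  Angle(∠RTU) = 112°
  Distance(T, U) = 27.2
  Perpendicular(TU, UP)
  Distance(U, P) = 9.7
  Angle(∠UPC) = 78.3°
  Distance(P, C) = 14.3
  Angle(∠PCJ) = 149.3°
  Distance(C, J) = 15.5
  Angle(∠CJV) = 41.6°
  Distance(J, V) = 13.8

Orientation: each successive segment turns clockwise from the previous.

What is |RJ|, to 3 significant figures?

22.7

∠UPC = 78.3° gives PC at 124° from the x-axis; with |PC| = 14.3, C = (21.9, -6.38). ∠PCJ = 149.3° gives CJ at 93.8° from the x-axis; with |CJ| = 15.5, J = (20.8, 9.09). Then |RJ| = |J − R| = 22.7.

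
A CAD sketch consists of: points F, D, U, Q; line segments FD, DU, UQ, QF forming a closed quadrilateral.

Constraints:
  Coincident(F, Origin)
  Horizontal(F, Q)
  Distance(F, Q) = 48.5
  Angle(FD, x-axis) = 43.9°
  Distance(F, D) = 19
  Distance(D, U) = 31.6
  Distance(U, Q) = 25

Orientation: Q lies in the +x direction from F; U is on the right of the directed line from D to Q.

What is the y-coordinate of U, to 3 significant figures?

-14.8

Checks: |DU| = 31.60 ✓; |UQ| = 25.00 ✓.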